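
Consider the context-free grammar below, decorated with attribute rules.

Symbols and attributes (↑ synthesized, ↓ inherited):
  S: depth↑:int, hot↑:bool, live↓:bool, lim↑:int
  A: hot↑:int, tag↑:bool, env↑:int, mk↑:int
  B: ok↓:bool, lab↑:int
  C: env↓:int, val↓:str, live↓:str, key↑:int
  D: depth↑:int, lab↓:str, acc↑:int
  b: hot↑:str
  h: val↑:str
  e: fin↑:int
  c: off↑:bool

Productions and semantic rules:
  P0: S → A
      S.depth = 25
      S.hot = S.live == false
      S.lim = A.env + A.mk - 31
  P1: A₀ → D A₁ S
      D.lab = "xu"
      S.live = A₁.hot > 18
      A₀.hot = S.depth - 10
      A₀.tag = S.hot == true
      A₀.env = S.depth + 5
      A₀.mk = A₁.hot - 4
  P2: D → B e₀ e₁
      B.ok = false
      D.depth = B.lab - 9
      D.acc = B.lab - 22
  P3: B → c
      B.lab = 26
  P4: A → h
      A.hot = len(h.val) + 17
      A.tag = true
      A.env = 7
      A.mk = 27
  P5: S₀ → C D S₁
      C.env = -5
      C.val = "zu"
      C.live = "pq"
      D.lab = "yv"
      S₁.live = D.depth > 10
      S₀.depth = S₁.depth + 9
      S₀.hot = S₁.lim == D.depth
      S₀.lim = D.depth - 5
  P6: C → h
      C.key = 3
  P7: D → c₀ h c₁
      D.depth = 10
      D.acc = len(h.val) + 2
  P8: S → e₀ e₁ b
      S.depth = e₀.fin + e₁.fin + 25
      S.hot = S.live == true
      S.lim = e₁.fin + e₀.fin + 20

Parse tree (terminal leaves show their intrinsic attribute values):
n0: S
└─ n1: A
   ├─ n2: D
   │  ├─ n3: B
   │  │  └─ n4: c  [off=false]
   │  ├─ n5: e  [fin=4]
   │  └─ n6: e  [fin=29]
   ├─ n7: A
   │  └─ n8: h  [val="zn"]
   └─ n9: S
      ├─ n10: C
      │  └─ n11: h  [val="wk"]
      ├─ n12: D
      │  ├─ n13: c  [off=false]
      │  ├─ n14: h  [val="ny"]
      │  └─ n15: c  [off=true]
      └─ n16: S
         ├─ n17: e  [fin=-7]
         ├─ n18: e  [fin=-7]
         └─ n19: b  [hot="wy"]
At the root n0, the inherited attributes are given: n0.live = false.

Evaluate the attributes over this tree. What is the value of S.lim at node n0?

9

1. n0.live = false  [given at root]
2. n2.lab = "xu"  ["xu"]
3. n3.ok = false  [false]
4. n4.off = false  [terminal]
5. n3.lab = 26  [26]
6. n5.fin = 4  [terminal]
7. n6.fin = 29  [terminal]
8. n2.depth = 17  [B.lab - 9]
9. n2.acc = 4  [B.lab - 22]
10. n8.val = "zn"  [terminal]
11. n7.hot = 19  [len(h.val) + 17]
12. n7.tag = true  [true]
13. n7.env = 7  [7]
14. n7.mk = 27  [27]
15. n9.live = true  [A₁.hot > 18]
16. n10.env = -5  [-5]
17. n10.val = "zu"  ["zu"]
18. n10.live = "pq"  ["pq"]
19. n11.val = "wk"  [terminal]
20. n10.key = 3  [3]
21. n12.lab = "yv"  ["yv"]
22. n13.off = false  [terminal]
23. n14.val = "ny"  [terminal]
24. n15.off = true  [terminal]
25. n12.depth = 10  [10]
26. n12.acc = 4  [len(h.val) + 2]
27. n16.live = false  [D.depth > 10]
28. n17.fin = -7  [terminal]
29. n18.fin = -7  [terminal]
30. n19.hot = "wy"  [terminal]
31. n16.depth = 11  [e₀.fin + e₁.fin + 25]
32. n16.hot = false  [S.live == true]
33. n16.lim = 6  [e₁.fin + e₀.fin + 20]
34. n9.depth = 20  [S₁.depth + 9]
35. n9.hot = false  [S₁.lim == D.depth]
36. n9.lim = 5  [D.depth - 5]
37. n1.hot = 10  [S.depth - 10]
38. n1.tag = false  [S.hot == true]
39. n1.env = 25  [S.depth + 5]
40. n1.mk = 15  [A₁.hot - 4]
41. n0.depth = 25  [25]
42. n0.hot = true  [S.live == false]
43. n0.lim = 9  [A.env + A.mk - 31]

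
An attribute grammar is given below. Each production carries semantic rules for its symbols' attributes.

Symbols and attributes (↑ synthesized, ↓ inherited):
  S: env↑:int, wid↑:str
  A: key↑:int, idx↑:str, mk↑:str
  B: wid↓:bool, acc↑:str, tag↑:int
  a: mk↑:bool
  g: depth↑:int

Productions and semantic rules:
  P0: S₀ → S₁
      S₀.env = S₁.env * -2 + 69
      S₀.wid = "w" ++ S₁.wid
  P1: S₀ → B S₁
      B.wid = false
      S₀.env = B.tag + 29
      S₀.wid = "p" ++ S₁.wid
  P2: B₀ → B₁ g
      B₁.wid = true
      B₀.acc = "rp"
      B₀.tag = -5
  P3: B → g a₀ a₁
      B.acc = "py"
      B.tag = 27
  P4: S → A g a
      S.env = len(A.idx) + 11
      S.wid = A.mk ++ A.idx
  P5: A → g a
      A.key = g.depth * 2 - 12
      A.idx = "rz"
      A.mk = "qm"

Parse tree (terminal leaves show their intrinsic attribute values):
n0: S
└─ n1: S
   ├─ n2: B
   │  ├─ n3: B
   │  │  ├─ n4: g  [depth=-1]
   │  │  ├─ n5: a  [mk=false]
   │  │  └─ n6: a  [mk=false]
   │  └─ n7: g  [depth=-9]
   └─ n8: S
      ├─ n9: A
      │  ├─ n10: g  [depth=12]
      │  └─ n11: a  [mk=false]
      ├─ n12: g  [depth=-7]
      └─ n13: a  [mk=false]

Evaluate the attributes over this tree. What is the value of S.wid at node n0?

1. n2.wid = false  [false]
2. n3.wid = true  [true]
3. n4.depth = -1  [terminal]
4. n5.mk = false  [terminal]
5. n6.mk = false  [terminal]
6. n3.acc = "py"  ["py"]
7. n3.tag = 27  [27]
8. n7.depth = -9  [terminal]
9. n2.acc = "rp"  ["rp"]
10. n2.tag = -5  [-5]
11. n10.depth = 12  [terminal]
12. n11.mk = false  [terminal]
13. n9.key = 12  [g.depth * 2 - 12]
14. n9.idx = "rz"  ["rz"]
15. n9.mk = "qm"  ["qm"]
16. n12.depth = -7  [terminal]
17. n13.mk = false  [terminal]
18. n8.env = 13  [len(A.idx) + 11]
19. n8.wid = "qmrz"  [A.mk ++ A.idx]
20. n1.env = 24  [B.tag + 29]
21. n1.wid = "pqmrz"  ["p" ++ S₁.wid]
22. n0.env = 21  [S₁.env * -2 + 69]
23. n0.wid = "wpqmrz"  ["w" ++ S₁.wid]

"wpqmrz"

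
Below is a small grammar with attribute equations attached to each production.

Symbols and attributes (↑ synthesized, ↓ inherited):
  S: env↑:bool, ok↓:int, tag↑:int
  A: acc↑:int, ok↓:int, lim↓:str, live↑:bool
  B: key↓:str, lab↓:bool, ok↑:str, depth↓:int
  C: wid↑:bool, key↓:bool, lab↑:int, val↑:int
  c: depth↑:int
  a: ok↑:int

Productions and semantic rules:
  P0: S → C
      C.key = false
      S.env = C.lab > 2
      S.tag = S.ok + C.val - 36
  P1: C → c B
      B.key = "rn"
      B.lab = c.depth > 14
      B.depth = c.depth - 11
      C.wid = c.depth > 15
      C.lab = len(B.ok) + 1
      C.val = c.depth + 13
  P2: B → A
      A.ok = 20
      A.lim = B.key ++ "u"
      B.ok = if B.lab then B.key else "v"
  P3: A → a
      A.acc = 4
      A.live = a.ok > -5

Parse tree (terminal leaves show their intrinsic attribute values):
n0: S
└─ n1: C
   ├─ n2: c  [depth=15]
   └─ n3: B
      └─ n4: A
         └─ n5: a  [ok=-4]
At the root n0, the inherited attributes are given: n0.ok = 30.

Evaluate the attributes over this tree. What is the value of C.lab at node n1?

3

1. n0.ok = 30  [given at root]
2. n1.key = false  [false]
3. n2.depth = 15  [terminal]
4. n3.key = "rn"  ["rn"]
5. n3.lab = true  [c.depth > 14]
6. n3.depth = 4  [c.depth - 11]
7. n4.ok = 20  [20]
8. n4.lim = "rnu"  [B.key ++ "u"]
9. n5.ok = -4  [terminal]
10. n4.acc = 4  [4]
11. n4.live = true  [a.ok > -5]
12. n3.ok = "rn"  [if B.lab then B.key else "v"]
13. n1.wid = false  [c.depth > 15]
14. n1.lab = 3  [len(B.ok) + 1]
15. n1.val = 28  [c.depth + 13]
16. n0.env = true  [C.lab > 2]
17. n0.tag = 22  [S.ok + C.val - 36]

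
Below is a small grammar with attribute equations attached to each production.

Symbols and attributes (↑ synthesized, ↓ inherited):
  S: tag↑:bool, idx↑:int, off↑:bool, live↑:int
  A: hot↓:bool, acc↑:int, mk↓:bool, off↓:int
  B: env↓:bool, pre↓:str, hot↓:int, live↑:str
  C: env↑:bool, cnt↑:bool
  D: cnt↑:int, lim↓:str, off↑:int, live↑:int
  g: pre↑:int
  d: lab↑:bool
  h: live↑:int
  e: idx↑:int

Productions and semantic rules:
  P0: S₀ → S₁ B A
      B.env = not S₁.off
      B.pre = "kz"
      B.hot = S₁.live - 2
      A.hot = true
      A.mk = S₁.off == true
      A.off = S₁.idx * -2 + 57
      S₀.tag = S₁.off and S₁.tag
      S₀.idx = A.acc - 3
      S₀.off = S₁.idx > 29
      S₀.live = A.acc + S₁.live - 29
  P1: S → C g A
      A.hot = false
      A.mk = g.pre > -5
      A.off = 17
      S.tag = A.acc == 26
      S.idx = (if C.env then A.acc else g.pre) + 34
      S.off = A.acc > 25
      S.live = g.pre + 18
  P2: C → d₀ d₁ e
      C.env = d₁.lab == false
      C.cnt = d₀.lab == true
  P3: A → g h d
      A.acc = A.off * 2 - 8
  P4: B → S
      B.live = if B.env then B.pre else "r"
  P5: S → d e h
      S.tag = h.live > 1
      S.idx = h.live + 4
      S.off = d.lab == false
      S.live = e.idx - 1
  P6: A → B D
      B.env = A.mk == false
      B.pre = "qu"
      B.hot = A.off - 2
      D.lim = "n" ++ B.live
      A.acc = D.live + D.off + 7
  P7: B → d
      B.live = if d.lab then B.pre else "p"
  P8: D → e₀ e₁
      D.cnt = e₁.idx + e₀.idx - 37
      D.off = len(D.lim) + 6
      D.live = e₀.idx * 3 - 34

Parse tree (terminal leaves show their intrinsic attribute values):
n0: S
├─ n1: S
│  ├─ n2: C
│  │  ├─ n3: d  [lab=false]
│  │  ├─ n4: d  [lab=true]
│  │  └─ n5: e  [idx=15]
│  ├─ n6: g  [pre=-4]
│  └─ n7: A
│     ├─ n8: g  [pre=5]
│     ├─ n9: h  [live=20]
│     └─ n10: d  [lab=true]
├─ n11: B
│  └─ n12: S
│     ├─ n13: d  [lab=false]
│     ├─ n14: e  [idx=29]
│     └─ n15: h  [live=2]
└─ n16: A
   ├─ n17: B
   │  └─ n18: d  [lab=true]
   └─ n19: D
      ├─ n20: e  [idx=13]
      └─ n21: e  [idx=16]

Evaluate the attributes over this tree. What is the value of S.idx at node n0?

18

1. n3.lab = false  [terminal]
2. n4.lab = true  [terminal]
3. n5.idx = 15  [terminal]
4. n2.env = false  [d₁.lab == false]
5. n2.cnt = false  [d₀.lab == true]
6. n6.pre = -4  [terminal]
7. n7.hot = false  [false]
8. n7.mk = true  [g.pre > -5]
9. n7.off = 17  [17]
10. n8.pre = 5  [terminal]
11. n9.live = 20  [terminal]
12. n10.lab = true  [terminal]
13. n7.acc = 26  [A.off * 2 - 8]
14. n1.tag = true  [A.acc == 26]
15. n1.idx = 30  [(if C.env then A.acc else g.pre) + 34]
16. n1.off = true  [A.acc > 25]
17. n1.live = 14  [g.pre + 18]
18. n11.env = false  [not S₁.off]
19. n11.pre = "kz"  ["kz"]
20. n11.hot = 12  [S₁.live - 2]
21. n13.lab = false  [terminal]
22. n14.idx = 29  [terminal]
23. n15.live = 2  [terminal]
24. n12.tag = true  [h.live > 1]
25. n12.idx = 6  [h.live + 4]
26. n12.off = true  [d.lab == false]
27. n12.live = 28  [e.idx - 1]
28. n11.live = "r"  [if B.env then B.pre else "r"]
29. n16.hot = true  [true]
30. n16.mk = true  [S₁.off == true]
31. n16.off = -3  [S₁.idx * -2 + 57]
32. n17.env = false  [A.mk == false]
33. n17.pre = "qu"  ["qu"]
34. n17.hot = -5  [A.off - 2]
35. n18.lab = true  [terminal]
36. n17.live = "qu"  [if d.lab then B.pre else "p"]
37. n19.lim = "nqu"  ["n" ++ B.live]
38. n20.idx = 13  [terminal]
39. n21.idx = 16  [terminal]
40. n19.cnt = -8  [e₁.idx + e₀.idx - 37]
41. n19.off = 9  [len(D.lim) + 6]
42. n19.live = 5  [e₀.idx * 3 - 34]
43. n16.acc = 21  [D.live + D.off + 7]
44. n0.tag = true  [S₁.off and S₁.tag]
45. n0.idx = 18  [A.acc - 3]
46. n0.off = true  [S₁.idx > 29]
47. n0.live = 6  [A.acc + S₁.live - 29]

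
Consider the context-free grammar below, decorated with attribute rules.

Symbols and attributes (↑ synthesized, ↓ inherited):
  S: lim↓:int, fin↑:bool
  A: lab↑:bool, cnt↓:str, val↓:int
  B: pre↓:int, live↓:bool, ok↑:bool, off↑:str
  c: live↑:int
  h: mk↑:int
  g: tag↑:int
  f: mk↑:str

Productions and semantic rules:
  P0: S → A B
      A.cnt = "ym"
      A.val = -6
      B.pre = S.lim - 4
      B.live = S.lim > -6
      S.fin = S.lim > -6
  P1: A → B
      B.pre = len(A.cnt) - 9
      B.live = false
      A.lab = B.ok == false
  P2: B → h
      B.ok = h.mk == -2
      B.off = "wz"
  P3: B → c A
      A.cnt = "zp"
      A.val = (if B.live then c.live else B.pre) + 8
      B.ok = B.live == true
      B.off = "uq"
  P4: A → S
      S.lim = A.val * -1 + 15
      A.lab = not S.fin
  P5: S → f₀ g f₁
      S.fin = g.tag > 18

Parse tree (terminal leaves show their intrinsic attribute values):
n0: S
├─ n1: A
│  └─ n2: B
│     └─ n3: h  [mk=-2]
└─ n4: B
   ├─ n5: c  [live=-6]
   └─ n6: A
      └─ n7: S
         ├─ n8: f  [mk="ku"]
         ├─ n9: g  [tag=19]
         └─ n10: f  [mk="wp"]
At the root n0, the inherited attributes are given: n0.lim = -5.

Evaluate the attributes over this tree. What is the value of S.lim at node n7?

1. n0.lim = -5  [given at root]
2. n1.cnt = "ym"  ["ym"]
3. n1.val = -6  [-6]
4. n2.pre = -7  [len(A.cnt) - 9]
5. n2.live = false  [false]
6. n3.mk = -2  [terminal]
7. n2.ok = true  [h.mk == -2]
8. n2.off = "wz"  ["wz"]
9. n1.lab = false  [B.ok == false]
10. n4.pre = -9  [S.lim - 4]
11. n4.live = true  [S.lim > -6]
12. n5.live = -6  [terminal]
13. n6.cnt = "zp"  ["zp"]
14. n6.val = 2  [(if B.live then c.live else B.pre) + 8]
15. n7.lim = 13  [A.val * -1 + 15]
16. n8.mk = "ku"  [terminal]
17. n9.tag = 19  [terminal]
18. n10.mk = "wp"  [terminal]
19. n7.fin = true  [g.tag > 18]
20. n6.lab = false  [not S.fin]
21. n4.ok = true  [B.live == true]
22. n4.off = "uq"  ["uq"]
23. n0.fin = true  [S.lim > -6]

13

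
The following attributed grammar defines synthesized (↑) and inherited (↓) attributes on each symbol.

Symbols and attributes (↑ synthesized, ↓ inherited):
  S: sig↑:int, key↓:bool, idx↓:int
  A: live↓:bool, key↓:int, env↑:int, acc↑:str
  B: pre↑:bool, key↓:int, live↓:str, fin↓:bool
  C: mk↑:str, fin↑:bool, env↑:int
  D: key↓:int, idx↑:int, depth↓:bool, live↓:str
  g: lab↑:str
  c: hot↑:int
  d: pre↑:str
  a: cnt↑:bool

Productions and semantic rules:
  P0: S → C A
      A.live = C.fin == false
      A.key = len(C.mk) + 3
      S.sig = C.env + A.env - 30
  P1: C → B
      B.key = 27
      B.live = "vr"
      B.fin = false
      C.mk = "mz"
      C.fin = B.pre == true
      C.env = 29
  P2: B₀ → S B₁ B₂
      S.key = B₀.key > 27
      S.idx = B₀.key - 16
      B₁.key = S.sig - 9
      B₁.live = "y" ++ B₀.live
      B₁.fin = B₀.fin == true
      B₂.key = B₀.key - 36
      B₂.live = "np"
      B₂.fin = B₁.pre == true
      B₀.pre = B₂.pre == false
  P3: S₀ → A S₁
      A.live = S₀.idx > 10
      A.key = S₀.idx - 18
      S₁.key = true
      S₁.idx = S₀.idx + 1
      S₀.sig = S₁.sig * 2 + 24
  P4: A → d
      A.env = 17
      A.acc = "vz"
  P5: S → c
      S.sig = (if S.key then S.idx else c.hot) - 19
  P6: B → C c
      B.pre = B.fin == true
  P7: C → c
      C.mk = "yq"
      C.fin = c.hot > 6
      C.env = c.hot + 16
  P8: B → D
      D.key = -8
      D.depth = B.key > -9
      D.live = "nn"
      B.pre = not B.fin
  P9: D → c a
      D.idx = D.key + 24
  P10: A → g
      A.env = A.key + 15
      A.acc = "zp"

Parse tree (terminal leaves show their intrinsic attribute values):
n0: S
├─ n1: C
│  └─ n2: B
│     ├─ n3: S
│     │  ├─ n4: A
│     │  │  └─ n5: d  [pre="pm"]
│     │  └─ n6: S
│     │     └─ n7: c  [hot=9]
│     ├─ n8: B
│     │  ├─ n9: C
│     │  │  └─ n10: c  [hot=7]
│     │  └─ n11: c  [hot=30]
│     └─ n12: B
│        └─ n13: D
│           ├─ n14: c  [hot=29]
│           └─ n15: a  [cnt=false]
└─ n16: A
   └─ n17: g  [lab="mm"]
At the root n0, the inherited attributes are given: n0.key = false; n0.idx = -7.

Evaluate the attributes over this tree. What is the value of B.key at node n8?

1

1. n0.key = false  [given at root]
2. n0.idx = -7  [given at root]
3. n2.key = 27  [27]
4. n2.live = "vr"  ["vr"]
5. n2.fin = false  [false]
6. n3.key = false  [B₀.key > 27]
7. n3.idx = 11  [B₀.key - 16]
8. n4.live = true  [S₀.idx > 10]
9. n4.key = -7  [S₀.idx - 18]
10. n5.pre = "pm"  [terminal]
11. n4.env = 17  [17]
12. n4.acc = "vz"  ["vz"]
13. n6.key = true  [true]
14. n6.idx = 12  [S₀.idx + 1]
15. n7.hot = 9  [terminal]
16. n6.sig = -7  [(if S.key then S.idx else c.hot) - 19]
17. n3.sig = 10  [S₁.sig * 2 + 24]
18. n8.key = 1  [S.sig - 9]
19. n8.live = "yvr"  ["y" ++ B₀.live]
20. n8.fin = false  [B₀.fin == true]
21. n10.hot = 7  [terminal]
22. n9.mk = "yq"  ["yq"]
23. n9.fin = true  [c.hot > 6]
24. n9.env = 23  [c.hot + 16]
25. n11.hot = 30  [terminal]
26. n8.pre = false  [B.fin == true]
27. n12.key = -9  [B₀.key - 36]
28. n12.live = "np"  ["np"]
29. n12.fin = false  [B₁.pre == true]
30. n13.key = -8  [-8]
31. n13.depth = false  [B.key > -9]
32. n13.live = "nn"  ["nn"]
33. n14.hot = 29  [terminal]
34. n15.cnt = false  [terminal]
35. n13.idx = 16  [D.key + 24]
36. n12.pre = true  [not B.fin]
37. n2.pre = false  [B₂.pre == false]
38. n1.mk = "mz"  ["mz"]
39. n1.fin = false  [B.pre == true]
40. n1.env = 29  [29]
41. n16.live = true  [C.fin == false]
42. n16.key = 5  [len(C.mk) + 3]
43. n17.lab = "mm"  [terminal]
44. n16.env = 20  [A.key + 15]
45. n16.acc = "zp"  ["zp"]
46. n0.sig = 19  [C.env + A.env - 30]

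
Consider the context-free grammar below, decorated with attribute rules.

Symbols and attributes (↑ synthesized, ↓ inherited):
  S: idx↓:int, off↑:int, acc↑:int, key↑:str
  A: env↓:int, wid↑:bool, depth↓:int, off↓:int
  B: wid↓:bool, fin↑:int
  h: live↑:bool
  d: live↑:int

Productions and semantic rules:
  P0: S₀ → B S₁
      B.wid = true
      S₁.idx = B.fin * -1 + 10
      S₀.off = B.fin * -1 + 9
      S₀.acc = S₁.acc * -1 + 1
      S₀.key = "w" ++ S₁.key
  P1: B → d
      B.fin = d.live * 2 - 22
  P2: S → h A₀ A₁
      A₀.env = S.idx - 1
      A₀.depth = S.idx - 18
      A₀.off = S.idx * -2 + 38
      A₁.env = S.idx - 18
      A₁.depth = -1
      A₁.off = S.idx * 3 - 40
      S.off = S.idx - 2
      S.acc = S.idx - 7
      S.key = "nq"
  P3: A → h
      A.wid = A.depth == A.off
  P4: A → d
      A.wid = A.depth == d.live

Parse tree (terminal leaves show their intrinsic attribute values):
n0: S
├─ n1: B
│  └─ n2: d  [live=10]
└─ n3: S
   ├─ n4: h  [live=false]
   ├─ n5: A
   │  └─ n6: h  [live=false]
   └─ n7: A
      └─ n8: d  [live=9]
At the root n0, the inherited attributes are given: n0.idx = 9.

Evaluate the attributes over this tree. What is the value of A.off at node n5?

14

1. n0.idx = 9  [given at root]
2. n1.wid = true  [true]
3. n2.live = 10  [terminal]
4. n1.fin = -2  [d.live * 2 - 22]
5. n3.idx = 12  [B.fin * -1 + 10]
6. n4.live = false  [terminal]
7. n5.env = 11  [S.idx - 1]
8. n5.depth = -6  [S.idx - 18]
9. n5.off = 14  [S.idx * -2 + 38]
10. n6.live = false  [terminal]
11. n5.wid = false  [A.depth == A.off]
12. n7.env = -6  [S.idx - 18]
13. n7.depth = -1  [-1]
14. n7.off = -4  [S.idx * 3 - 40]
15. n8.live = 9  [terminal]
16. n7.wid = false  [A.depth == d.live]
17. n3.off = 10  [S.idx - 2]
18. n3.acc = 5  [S.idx - 7]
19. n3.key = "nq"  ["nq"]
20. n0.off = 11  [B.fin * -1 + 9]
21. n0.acc = -4  [S₁.acc * -1 + 1]
22. n0.key = "wnq"  ["w" ++ S₁.key]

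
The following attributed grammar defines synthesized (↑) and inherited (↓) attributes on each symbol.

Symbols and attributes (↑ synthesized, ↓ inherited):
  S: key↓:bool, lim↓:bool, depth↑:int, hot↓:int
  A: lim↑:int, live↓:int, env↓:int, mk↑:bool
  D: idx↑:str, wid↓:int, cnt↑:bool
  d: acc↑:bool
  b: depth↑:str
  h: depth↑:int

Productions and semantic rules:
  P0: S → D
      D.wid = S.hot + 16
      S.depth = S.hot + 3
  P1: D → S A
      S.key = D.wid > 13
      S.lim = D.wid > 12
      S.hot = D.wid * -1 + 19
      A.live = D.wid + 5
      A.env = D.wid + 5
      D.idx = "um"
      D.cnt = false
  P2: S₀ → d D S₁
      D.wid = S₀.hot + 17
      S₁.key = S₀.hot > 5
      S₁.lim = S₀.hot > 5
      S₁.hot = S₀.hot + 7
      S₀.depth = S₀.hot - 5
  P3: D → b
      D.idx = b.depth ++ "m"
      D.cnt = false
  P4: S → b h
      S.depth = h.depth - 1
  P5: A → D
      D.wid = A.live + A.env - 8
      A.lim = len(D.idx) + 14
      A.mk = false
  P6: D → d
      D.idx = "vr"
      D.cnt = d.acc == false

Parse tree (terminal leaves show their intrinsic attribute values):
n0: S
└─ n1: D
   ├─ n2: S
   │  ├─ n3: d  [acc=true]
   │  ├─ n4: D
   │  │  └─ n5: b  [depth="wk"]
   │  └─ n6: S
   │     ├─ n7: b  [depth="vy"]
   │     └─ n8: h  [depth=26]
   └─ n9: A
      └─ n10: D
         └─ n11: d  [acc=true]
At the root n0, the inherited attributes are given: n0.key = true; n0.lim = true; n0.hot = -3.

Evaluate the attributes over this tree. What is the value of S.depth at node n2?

1. n0.key = true  [given at root]
2. n0.lim = true  [given at root]
3. n0.hot = -3  [given at root]
4. n1.wid = 13  [S.hot + 16]
5. n2.key = false  [D.wid > 13]
6. n2.lim = true  [D.wid > 12]
7. n2.hot = 6  [D.wid * -1 + 19]
8. n3.acc = true  [terminal]
9. n4.wid = 23  [S₀.hot + 17]
10. n5.depth = "wk"  [terminal]
11. n4.idx = "wkm"  [b.depth ++ "m"]
12. n4.cnt = false  [false]
13. n6.key = true  [S₀.hot > 5]
14. n6.lim = true  [S₀.hot > 5]
15. n6.hot = 13  [S₀.hot + 7]
16. n7.depth = "vy"  [terminal]
17. n8.depth = 26  [terminal]
18. n6.depth = 25  [h.depth - 1]
19. n2.depth = 1  [S₀.hot - 5]
20. n9.live = 18  [D.wid + 5]
21. n9.env = 18  [D.wid + 5]
22. n10.wid = 28  [A.live + A.env - 8]
23. n11.acc = true  [terminal]
24. n10.idx = "vr"  ["vr"]
25. n10.cnt = false  [d.acc == false]
26. n9.lim = 16  [len(D.idx) + 14]
27. n9.mk = false  [false]
28. n1.idx = "um"  ["um"]
29. n1.cnt = false  [false]
30. n0.depth = 0  [S.hot + 3]

1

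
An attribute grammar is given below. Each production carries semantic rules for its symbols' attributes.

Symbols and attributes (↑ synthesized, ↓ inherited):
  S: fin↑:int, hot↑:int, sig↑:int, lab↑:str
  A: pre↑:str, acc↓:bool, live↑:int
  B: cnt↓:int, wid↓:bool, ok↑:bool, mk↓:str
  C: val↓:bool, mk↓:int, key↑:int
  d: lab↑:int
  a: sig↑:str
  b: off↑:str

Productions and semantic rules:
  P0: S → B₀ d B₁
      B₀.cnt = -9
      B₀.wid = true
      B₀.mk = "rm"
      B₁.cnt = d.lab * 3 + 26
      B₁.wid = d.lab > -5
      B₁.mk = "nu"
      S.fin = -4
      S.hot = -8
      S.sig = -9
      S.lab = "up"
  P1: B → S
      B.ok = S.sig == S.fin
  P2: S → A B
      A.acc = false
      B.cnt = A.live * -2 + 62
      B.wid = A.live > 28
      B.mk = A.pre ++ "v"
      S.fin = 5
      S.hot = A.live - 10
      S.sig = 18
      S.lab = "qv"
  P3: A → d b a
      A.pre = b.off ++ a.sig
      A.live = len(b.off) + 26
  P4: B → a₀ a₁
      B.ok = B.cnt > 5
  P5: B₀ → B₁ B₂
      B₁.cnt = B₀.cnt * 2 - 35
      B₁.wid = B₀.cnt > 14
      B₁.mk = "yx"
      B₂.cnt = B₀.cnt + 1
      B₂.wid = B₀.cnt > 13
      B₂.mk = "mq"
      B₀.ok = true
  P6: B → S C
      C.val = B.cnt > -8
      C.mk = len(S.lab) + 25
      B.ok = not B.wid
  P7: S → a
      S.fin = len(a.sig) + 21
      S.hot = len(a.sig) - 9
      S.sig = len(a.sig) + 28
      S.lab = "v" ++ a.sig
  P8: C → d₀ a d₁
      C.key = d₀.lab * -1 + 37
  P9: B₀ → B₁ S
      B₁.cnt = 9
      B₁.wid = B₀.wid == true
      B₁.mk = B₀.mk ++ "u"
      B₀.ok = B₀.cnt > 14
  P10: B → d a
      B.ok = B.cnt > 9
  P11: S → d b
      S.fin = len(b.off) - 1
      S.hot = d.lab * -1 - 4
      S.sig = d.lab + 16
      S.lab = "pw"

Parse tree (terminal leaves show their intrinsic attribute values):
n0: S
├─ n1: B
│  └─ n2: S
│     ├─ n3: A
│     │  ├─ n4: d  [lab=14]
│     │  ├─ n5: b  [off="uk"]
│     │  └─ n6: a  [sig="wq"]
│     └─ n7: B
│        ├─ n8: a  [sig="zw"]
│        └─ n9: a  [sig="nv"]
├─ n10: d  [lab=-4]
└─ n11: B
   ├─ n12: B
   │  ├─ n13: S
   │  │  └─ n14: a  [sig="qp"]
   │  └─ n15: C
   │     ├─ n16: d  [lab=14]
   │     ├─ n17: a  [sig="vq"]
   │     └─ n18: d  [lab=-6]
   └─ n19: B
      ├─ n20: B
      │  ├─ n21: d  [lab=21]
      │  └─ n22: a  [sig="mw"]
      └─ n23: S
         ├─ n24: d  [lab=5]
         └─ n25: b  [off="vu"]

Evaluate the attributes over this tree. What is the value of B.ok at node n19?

1. n1.cnt = -9  [-9]
2. n1.wid = true  [true]
3. n1.mk = "rm"  ["rm"]
4. n3.acc = false  [false]
5. n4.lab = 14  [terminal]
6. n5.off = "uk"  [terminal]
7. n6.sig = "wq"  [terminal]
8. n3.pre = "ukwq"  [b.off ++ a.sig]
9. n3.live = 28  [len(b.off) + 26]
10. n7.cnt = 6  [A.live * -2 + 62]
11. n7.wid = false  [A.live > 28]
12. n7.mk = "ukwqv"  [A.pre ++ "v"]
13. n8.sig = "zw"  [terminal]
14. n9.sig = "nv"  [terminal]
15. n7.ok = true  [B.cnt > 5]
16. n2.fin = 5  [5]
17. n2.hot = 18  [A.live - 10]
18. n2.sig = 18  [18]
19. n2.lab = "qv"  ["qv"]
20. n1.ok = false  [S.sig == S.fin]
21. n10.lab = -4  [terminal]
22. n11.cnt = 14  [d.lab * 3 + 26]
23. n11.wid = true  [d.lab > -5]
24. n11.mk = "nu"  ["nu"]
25. n12.cnt = -7  [B₀.cnt * 2 - 35]
26. n12.wid = false  [B₀.cnt > 14]
27. n12.mk = "yx"  ["yx"]
28. n14.sig = "qp"  [terminal]
29. n13.fin = 23  [len(a.sig) + 21]
30. n13.hot = -7  [len(a.sig) - 9]
31. n13.sig = 30  [len(a.sig) + 28]
32. n13.lab = "vqp"  ["v" ++ a.sig]
33. n15.val = true  [B.cnt > -8]
34. n15.mk = 28  [len(S.lab) + 25]
35. n16.lab = 14  [terminal]
36. n17.sig = "vq"  [terminal]
37. n18.lab = -6  [terminal]
38. n15.key = 23  [d₀.lab * -1 + 37]
39. n12.ok = true  [not B.wid]
40. n19.cnt = 15  [B₀.cnt + 1]
41. n19.wid = true  [B₀.cnt > 13]
42. n19.mk = "mq"  ["mq"]
43. n20.cnt = 9  [9]
44. n20.wid = true  [B₀.wid == true]
45. n20.mk = "mqu"  [B₀.mk ++ "u"]
46. n21.lab = 21  [terminal]
47. n22.sig = "mw"  [terminal]
48. n20.ok = false  [B.cnt > 9]
49. n24.lab = 5  [terminal]
50. n25.off = "vu"  [terminal]
51. n23.fin = 1  [len(b.off) - 1]
52. n23.hot = -9  [d.lab * -1 - 4]
53. n23.sig = 21  [d.lab + 16]
54. n23.lab = "pw"  ["pw"]
55. n19.ok = true  [B₀.cnt > 14]
56. n11.ok = true  [true]
57. n0.fin = -4  [-4]
58. n0.hot = -8  [-8]
59. n0.sig = -9  [-9]
60. n0.lab = "up"  ["up"]

true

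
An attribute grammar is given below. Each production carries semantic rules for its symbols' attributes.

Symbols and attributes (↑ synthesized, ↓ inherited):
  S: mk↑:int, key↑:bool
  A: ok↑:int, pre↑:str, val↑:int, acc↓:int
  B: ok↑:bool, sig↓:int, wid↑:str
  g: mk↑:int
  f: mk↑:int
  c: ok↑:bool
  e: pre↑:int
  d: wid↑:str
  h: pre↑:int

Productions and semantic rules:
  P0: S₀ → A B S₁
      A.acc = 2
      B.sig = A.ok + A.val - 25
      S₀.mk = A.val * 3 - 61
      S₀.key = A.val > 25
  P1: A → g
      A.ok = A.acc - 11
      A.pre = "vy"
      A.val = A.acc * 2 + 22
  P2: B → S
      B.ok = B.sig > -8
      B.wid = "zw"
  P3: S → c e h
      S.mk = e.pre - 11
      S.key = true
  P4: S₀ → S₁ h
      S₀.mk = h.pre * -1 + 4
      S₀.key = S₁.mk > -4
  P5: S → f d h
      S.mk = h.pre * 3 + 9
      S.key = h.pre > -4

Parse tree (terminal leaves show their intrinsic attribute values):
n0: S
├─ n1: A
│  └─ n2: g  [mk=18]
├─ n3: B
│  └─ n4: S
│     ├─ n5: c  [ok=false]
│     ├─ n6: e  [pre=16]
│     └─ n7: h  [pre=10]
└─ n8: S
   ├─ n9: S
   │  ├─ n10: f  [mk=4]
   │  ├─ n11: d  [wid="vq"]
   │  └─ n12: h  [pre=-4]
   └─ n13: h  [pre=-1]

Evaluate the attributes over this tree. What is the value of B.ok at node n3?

1. n1.acc = 2  [2]
2. n2.mk = 18  [terminal]
3. n1.ok = -9  [A.acc - 11]
4. n1.pre = "vy"  ["vy"]
5. n1.val = 26  [A.acc * 2 + 22]
6. n3.sig = -8  [A.ok + A.val - 25]
7. n5.ok = false  [terminal]
8. n6.pre = 16  [terminal]
9. n7.pre = 10  [terminal]
10. n4.mk = 5  [e.pre - 11]
11. n4.key = true  [true]
12. n3.ok = false  [B.sig > -8]
13. n3.wid = "zw"  ["zw"]
14. n10.mk = 4  [terminal]
15. n11.wid = "vq"  [terminal]
16. n12.pre = -4  [terminal]
17. n9.mk = -3  [h.pre * 3 + 9]
18. n9.key = false  [h.pre > -4]
19. n13.pre = -1  [terminal]
20. n8.mk = 5  [h.pre * -1 + 4]
21. n8.key = true  [S₁.mk > -4]
22. n0.mk = 17  [A.val * 3 - 61]
23. n0.key = true  [A.val > 25]

false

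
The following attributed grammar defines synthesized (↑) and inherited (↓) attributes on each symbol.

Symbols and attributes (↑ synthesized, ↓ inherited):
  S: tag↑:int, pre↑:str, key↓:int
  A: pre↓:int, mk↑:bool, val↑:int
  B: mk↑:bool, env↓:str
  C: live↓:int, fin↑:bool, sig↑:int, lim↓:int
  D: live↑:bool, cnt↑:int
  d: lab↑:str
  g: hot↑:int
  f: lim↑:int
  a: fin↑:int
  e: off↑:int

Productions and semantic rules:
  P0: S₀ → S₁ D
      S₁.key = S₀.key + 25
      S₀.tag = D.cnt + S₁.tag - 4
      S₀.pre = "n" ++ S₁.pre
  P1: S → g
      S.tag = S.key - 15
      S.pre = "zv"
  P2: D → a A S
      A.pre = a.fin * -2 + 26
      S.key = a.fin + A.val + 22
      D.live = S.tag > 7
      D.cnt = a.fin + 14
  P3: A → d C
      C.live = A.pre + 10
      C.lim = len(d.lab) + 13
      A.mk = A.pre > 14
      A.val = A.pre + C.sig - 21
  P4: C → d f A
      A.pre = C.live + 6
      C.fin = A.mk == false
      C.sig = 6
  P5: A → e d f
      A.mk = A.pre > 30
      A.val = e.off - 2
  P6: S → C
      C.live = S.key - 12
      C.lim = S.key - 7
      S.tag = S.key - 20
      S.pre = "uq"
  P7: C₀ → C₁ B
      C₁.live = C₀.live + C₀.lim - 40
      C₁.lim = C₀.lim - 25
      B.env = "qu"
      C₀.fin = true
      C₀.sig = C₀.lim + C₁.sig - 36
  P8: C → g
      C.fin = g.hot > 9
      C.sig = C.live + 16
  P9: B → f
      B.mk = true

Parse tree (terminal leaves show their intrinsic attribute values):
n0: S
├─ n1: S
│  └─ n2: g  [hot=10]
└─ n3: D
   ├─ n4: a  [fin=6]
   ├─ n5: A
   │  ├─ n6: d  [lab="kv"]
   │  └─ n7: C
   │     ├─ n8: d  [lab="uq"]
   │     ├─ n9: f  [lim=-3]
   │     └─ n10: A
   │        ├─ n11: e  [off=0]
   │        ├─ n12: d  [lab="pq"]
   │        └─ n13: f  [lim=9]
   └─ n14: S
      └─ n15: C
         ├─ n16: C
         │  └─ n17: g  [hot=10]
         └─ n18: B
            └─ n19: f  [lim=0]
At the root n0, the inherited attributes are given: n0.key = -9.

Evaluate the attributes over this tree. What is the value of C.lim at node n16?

1. n0.key = -9  [given at root]
2. n1.key = 16  [S₀.key + 25]
3. n2.hot = 10  [terminal]
4. n1.tag = 1  [S.key - 15]
5. n1.pre = "zv"  ["zv"]
6. n4.fin = 6  [terminal]
7. n5.pre = 14  [a.fin * -2 + 26]
8. n6.lab = "kv"  [terminal]
9. n7.live = 24  [A.pre + 10]
10. n7.lim = 15  [len(d.lab) + 13]
11. n8.lab = "uq"  [terminal]
12. n9.lim = -3  [terminal]
13. n10.pre = 30  [C.live + 6]
14. n11.off = 0  [terminal]
15. n12.lab = "pq"  [terminal]
16. n13.lim = 9  [terminal]
17. n10.mk = false  [A.pre > 30]
18. n10.val = -2  [e.off - 2]
19. n7.fin = true  [A.mk == false]
20. n7.sig = 6  [6]
21. n5.mk = false  [A.pre > 14]
22. n5.val = -1  [A.pre + C.sig - 21]
23. n14.key = 27  [a.fin + A.val + 22]
24. n15.live = 15  [S.key - 12]
25. n15.lim = 20  [S.key - 7]
26. n16.live = -5  [C₀.live + C₀.lim - 40]
27. n16.lim = -5  [C₀.lim - 25]
28. n17.hot = 10  [terminal]
29. n16.fin = true  [g.hot > 9]
30. n16.sig = 11  [C.live + 16]
31. n18.env = "qu"  ["qu"]
32. n19.lim = 0  [terminal]
33. n18.mk = true  [true]
34. n15.fin = true  [true]
35. n15.sig = -5  [C₀.lim + C₁.sig - 36]
36. n14.tag = 7  [S.key - 20]
37. n14.pre = "uq"  ["uq"]
38. n3.live = false  [S.tag > 7]
39. n3.cnt = 20  [a.fin + 14]
40. n0.tag = 17  [D.cnt + S₁.tag - 4]
41. n0.pre = "nzv"  ["n" ++ S₁.pre]

-5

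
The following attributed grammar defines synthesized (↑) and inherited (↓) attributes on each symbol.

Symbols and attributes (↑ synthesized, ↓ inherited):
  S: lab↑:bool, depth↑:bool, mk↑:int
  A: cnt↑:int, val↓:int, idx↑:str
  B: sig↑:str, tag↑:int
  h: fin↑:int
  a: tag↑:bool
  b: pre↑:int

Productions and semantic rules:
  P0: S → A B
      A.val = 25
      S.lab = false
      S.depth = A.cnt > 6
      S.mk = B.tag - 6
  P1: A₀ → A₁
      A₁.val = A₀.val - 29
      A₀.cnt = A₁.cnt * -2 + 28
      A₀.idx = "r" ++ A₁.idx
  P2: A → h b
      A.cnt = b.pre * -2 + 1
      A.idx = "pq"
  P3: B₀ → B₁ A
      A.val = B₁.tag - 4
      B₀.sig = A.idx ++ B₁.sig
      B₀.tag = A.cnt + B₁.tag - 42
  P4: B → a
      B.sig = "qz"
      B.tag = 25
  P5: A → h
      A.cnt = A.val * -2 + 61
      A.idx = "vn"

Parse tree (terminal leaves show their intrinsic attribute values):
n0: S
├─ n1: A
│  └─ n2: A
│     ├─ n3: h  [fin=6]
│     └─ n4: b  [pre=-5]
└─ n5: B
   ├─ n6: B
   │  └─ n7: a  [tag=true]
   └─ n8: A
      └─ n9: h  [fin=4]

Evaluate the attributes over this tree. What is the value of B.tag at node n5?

1. n1.val = 25  [25]
2. n2.val = -4  [A₀.val - 29]
3. n3.fin = 6  [terminal]
4. n4.pre = -5  [terminal]
5. n2.cnt = 11  [b.pre * -2 + 1]
6. n2.idx = "pq"  ["pq"]
7. n1.cnt = 6  [A₁.cnt * -2 + 28]
8. n1.idx = "rpq"  ["r" ++ A₁.idx]
9. n7.tag = true  [terminal]
10. n6.sig = "qz"  ["qz"]
11. n6.tag = 25  [25]
12. n8.val = 21  [B₁.tag - 4]
13. n9.fin = 4  [terminal]
14. n8.cnt = 19  [A.val * -2 + 61]
15. n8.idx = "vn"  ["vn"]
16. n5.sig = "vnqz"  [A.idx ++ B₁.sig]
17. n5.tag = 2  [A.cnt + B₁.tag - 42]
18. n0.lab = false  [false]
19. n0.depth = false  [A.cnt > 6]
20. n0.mk = -4  [B.tag - 6]

2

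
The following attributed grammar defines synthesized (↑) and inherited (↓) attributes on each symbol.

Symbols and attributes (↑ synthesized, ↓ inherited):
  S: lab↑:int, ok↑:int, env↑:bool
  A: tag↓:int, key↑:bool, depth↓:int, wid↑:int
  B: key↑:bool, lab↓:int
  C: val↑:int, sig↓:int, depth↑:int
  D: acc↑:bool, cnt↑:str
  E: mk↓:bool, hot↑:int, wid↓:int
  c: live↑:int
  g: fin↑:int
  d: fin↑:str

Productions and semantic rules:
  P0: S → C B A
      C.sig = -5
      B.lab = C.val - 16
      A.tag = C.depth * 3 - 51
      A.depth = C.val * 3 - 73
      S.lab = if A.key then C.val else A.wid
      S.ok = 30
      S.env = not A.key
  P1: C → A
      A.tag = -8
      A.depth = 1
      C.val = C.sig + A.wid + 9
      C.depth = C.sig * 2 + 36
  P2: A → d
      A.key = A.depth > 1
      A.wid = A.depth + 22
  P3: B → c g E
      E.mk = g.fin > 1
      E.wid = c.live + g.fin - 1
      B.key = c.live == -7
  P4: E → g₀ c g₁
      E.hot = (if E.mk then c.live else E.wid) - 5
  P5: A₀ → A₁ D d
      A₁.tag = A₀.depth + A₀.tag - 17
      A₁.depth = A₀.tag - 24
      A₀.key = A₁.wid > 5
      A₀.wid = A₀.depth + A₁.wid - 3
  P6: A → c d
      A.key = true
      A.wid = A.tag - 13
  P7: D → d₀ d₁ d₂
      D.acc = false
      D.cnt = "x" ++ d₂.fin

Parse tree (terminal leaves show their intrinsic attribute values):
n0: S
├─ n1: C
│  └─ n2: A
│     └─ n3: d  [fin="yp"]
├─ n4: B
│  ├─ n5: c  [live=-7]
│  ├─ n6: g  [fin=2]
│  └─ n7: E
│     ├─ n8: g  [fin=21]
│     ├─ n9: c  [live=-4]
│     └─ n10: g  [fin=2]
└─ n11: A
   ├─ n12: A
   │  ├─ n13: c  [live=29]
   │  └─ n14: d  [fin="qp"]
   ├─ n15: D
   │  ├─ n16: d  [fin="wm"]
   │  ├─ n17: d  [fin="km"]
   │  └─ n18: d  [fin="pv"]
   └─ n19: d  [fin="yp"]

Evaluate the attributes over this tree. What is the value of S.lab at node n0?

10

1. n1.sig = -5  [-5]
2. n2.tag = -8  [-8]
3. n2.depth = 1  [1]
4. n3.fin = "yp"  [terminal]
5. n2.key = false  [A.depth > 1]
6. n2.wid = 23  [A.depth + 22]
7. n1.val = 27  [C.sig + A.wid + 9]
8. n1.depth = 26  [C.sig * 2 + 36]
9. n4.lab = 11  [C.val - 16]
10. n5.live = -7  [terminal]
11. n6.fin = 2  [terminal]
12. n7.mk = true  [g.fin > 1]
13. n7.wid = -6  [c.live + g.fin - 1]
14. n8.fin = 21  [terminal]
15. n9.live = -4  [terminal]
16. n10.fin = 2  [terminal]
17. n7.hot = -9  [(if E.mk then c.live else E.wid) - 5]
18. n4.key = true  [c.live == -7]
19. n11.tag = 27  [C.depth * 3 - 51]
20. n11.depth = 8  [C.val * 3 - 73]
21. n12.tag = 18  [A₀.depth + A₀.tag - 17]
22. n12.depth = 3  [A₀.tag - 24]
23. n13.live = 29  [terminal]
24. n14.fin = "qp"  [terminal]
25. n12.key = true  [true]
26. n12.wid = 5  [A.tag - 13]
27. n16.fin = "wm"  [terminal]
28. n17.fin = "km"  [terminal]
29. n18.fin = "pv"  [terminal]
30. n15.acc = false  [false]
31. n15.cnt = "xpv"  ["x" ++ d₂.fin]
32. n19.fin = "yp"  [terminal]
33. n11.key = false  [A₁.wid > 5]
34. n11.wid = 10  [A₀.depth + A₁.wid - 3]
35. n0.lab = 10  [if A.key then C.val else A.wid]
36. n0.ok = 30  [30]
37. n0.env = true  [not A.key]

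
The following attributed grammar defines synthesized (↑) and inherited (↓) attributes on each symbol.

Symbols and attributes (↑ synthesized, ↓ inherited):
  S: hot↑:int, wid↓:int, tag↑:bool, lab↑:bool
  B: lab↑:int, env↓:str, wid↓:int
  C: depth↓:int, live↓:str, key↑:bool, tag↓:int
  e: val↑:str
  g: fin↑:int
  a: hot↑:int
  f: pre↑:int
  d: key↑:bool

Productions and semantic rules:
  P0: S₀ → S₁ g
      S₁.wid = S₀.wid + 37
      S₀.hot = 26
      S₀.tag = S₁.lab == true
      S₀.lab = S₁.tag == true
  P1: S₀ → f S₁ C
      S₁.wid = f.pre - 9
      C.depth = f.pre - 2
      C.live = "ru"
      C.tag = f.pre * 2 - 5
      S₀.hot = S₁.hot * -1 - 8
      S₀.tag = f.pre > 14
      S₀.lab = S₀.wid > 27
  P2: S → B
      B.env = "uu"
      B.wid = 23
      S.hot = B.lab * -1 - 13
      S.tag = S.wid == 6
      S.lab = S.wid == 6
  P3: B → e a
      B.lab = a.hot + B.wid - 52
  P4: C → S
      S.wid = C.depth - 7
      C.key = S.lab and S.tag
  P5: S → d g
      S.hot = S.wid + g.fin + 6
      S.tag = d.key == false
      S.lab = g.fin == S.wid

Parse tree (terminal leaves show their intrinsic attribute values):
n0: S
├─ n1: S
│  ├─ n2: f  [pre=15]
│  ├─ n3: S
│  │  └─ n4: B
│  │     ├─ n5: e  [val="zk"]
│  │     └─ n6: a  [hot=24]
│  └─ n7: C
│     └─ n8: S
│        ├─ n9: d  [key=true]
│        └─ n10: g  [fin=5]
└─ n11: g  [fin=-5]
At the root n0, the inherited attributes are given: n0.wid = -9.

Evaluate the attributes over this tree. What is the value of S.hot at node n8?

17

1. n0.wid = -9  [given at root]
2. n1.wid = 28  [S₀.wid + 37]
3. n2.pre = 15  [terminal]
4. n3.wid = 6  [f.pre - 9]
5. n4.env = "uu"  ["uu"]
6. n4.wid = 23  [23]
7. n5.val = "zk"  [terminal]
8. n6.hot = 24  [terminal]
9. n4.lab = -5  [a.hot + B.wid - 52]
10. n3.hot = -8  [B.lab * -1 - 13]
11. n3.tag = true  [S.wid == 6]
12. n3.lab = true  [S.wid == 6]
13. n7.depth = 13  [f.pre - 2]
14. n7.live = "ru"  ["ru"]
15. n7.tag = 25  [f.pre * 2 - 5]
16. n8.wid = 6  [C.depth - 7]
17. n9.key = true  [terminal]
18. n10.fin = 5  [terminal]
19. n8.hot = 17  [S.wid + g.fin + 6]
20. n8.tag = false  [d.key == false]
21. n8.lab = false  [g.fin == S.wid]
22. n7.key = false  [S.lab and S.tag]
23. n1.hot = 0  [S₁.hot * -1 - 8]
24. n1.tag = true  [f.pre > 14]
25. n1.lab = true  [S₀.wid > 27]
26. n11.fin = -5  [terminal]
27. n0.hot = 26  [26]
28. n0.tag = true  [S₁.lab == true]
29. n0.lab = true  [S₁.tag == true]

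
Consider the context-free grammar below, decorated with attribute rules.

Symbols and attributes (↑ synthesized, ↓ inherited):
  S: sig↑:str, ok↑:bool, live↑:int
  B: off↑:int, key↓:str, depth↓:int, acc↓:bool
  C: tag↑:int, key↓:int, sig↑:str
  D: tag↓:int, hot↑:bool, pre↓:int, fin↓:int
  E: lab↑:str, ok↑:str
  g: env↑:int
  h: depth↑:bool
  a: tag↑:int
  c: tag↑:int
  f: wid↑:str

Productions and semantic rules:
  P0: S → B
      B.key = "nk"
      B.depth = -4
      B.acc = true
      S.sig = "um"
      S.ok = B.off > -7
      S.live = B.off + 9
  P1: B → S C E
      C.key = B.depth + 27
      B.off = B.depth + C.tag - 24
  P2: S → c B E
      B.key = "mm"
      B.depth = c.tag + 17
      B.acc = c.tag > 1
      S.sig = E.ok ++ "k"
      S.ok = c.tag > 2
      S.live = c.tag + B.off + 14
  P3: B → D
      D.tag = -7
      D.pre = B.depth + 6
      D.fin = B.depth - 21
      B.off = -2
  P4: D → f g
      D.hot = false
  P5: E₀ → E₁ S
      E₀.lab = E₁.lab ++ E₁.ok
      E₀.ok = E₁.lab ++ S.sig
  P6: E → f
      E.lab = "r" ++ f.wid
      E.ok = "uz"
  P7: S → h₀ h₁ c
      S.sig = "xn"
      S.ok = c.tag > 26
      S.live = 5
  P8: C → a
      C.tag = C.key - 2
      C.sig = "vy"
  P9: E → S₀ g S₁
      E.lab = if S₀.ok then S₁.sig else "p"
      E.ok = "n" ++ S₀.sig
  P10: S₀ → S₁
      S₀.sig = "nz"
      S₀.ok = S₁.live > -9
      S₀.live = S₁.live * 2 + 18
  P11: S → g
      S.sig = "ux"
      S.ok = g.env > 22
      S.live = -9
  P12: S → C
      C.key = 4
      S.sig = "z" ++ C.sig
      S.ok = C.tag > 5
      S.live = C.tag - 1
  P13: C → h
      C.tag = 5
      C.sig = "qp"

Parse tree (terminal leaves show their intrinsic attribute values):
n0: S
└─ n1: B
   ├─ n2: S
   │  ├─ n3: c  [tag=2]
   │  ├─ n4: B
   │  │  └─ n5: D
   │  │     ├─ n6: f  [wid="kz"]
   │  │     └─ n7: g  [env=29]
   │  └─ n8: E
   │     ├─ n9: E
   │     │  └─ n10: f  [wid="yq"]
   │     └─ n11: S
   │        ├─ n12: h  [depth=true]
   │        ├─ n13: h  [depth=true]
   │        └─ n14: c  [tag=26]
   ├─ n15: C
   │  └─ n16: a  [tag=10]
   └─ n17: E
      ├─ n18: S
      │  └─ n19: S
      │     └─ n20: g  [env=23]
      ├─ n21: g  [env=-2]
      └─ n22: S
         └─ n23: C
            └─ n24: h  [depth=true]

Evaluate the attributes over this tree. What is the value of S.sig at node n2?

"ryqxnk"

1. n1.key = "nk"  ["nk"]
2. n1.depth = -4  [-4]
3. n1.acc = true  [true]
4. n3.tag = 2  [terminal]
5. n4.key = "mm"  ["mm"]
6. n4.depth = 19  [c.tag + 17]
7. n4.acc = true  [c.tag > 1]
8. n5.tag = -7  [-7]
9. n5.pre = 25  [B.depth + 6]
10. n5.fin = -2  [B.depth - 21]
11. n6.wid = "kz"  [terminal]
12. n7.env = 29  [terminal]
13. n5.hot = false  [false]
14. n4.off = -2  [-2]
15. n10.wid = "yq"  [terminal]
16. n9.lab = "ryq"  ["r" ++ f.wid]
17. n9.ok = "uz"  ["uz"]
18. n12.depth = true  [terminal]
19. n13.depth = true  [terminal]
20. n14.tag = 26  [terminal]
21. n11.sig = "xn"  ["xn"]
22. n11.ok = false  [c.tag > 26]
23. n11.live = 5  [5]
24. n8.lab = "ryquz"  [E₁.lab ++ E₁.ok]
25. n8.ok = "ryqxn"  [E₁.lab ++ S.sig]
26. n2.sig = "ryqxnk"  [E.ok ++ "k"]
27. n2.ok = false  [c.tag > 2]
28. n2.live = 14  [c.tag + B.off + 14]
29. n15.key = 23  [B.depth + 27]
30. n16.tag = 10  [terminal]
31. n15.tag = 21  [C.key - 2]
32. n15.sig = "vy"  ["vy"]
33. n20.env = 23  [terminal]
34. n19.sig = "ux"  ["ux"]
35. n19.ok = true  [g.env > 22]
36. n19.live = -9  [-9]
37. n18.sig = "nz"  ["nz"]
38. n18.ok = false  [S₁.live > -9]
39. n18.live = 0  [S₁.live * 2 + 18]
40. n21.env = -2  [terminal]
41. n23.key = 4  [4]
42. n24.depth = true  [terminal]
43. n23.tag = 5  [5]
44. n23.sig = "qp"  ["qp"]
45. n22.sig = "zqp"  ["z" ++ C.sig]
46. n22.ok = false  [C.tag > 5]
47. n22.live = 4  [C.tag - 1]
48. n17.lab = "p"  [if S₀.ok then S₁.sig else "p"]
49. n17.ok = "nnz"  ["n" ++ S₀.sig]
50. n1.off = -7  [B.depth + C.tag - 24]
51. n0.sig = "um"  ["um"]
52. n0.ok = false  [B.off > -7]
53. n0.live = 2  [B.off + 9]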